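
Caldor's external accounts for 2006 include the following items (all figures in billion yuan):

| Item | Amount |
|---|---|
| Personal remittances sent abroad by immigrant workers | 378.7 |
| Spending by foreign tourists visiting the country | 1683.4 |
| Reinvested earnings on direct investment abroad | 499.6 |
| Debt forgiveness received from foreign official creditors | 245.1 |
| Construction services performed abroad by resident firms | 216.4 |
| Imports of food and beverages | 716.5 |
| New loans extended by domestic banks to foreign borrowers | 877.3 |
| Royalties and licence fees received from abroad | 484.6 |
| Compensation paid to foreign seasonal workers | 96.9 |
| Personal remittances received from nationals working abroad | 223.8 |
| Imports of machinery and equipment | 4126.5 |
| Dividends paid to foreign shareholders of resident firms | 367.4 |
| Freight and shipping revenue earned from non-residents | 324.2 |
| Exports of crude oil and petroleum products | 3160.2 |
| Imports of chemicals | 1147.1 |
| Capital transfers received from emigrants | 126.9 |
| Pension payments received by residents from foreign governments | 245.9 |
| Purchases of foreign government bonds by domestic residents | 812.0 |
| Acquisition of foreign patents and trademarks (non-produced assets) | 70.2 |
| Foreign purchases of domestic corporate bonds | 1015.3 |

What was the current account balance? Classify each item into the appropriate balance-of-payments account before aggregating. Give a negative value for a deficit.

Goods: -4126.5 - 716.5 - 1147.1 + 3160.2 = -2829.9
Services: 324.2 + 1683.4 + 216.4 + 484.6 = 2708.6
Primary income: 499.6 - 367.4 - 96.9 = 35.3
Secondary income: 223.8 - 378.7 + 245.9 = 91.0
Current account = (-2829.9) + 2708.6 + 35.3 + 91.0 = 5.0
(Excluded from the current account — capital account: debt forgiveness received from foreign official creditors 245.1, capital transfers received from emigrants 126.9, acquisition of foreign patents and trademarks (non-produced assets) 70.2; financial account: new loans extended by domestic banks to foreign borrowers 877.3, purchases of foreign government bonds by domestic residents 812.0, foreign purchases of domestic corporate bonds 1015.3.)

5.0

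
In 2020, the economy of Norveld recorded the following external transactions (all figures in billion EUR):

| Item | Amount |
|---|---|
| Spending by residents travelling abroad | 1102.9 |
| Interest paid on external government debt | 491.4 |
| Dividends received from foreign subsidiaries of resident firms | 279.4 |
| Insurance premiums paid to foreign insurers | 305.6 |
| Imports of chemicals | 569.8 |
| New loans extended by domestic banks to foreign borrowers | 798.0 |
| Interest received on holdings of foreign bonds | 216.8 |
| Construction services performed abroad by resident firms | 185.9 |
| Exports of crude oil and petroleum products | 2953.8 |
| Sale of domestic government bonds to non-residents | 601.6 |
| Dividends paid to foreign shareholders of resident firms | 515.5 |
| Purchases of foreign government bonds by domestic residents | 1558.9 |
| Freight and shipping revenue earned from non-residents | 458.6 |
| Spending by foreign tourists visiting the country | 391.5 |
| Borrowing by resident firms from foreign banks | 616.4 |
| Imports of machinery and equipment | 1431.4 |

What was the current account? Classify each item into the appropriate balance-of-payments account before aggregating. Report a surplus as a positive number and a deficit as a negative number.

69.4

Goods: -1431.4 - 569.8 + 2953.8 = 952.6
Services: -1102.9 + 185.9 + 391.5 - 305.6 + 458.6 = -372.5
Primary income: 279.4 - 515.5 - 491.4 + 216.8 = -510.7
Current account = 952.6 + (-372.5) + (-510.7) = 69.4
(Excluded from the current account — financial account: new loans extended by domestic banks to foreign borrowers 798.0, sale of domestic government bonds to non-residents 601.6, purchases of foreign government bonds by domestic residents 1558.9, borrowing by resident firms from foreign banks 616.4.)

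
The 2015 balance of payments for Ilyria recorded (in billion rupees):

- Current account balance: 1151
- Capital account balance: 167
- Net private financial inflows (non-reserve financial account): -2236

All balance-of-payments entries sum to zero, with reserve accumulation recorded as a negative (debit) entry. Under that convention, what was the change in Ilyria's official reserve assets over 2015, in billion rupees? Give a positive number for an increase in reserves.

-918

Official reserve transactions balance = -(1151 + 167 + (-2236)) = 918
An accumulation of reserves is recorded as a debit (negative entry), so the change in the stock of reserves is the negative of that balance.
Change in official reserves = -(918) = -918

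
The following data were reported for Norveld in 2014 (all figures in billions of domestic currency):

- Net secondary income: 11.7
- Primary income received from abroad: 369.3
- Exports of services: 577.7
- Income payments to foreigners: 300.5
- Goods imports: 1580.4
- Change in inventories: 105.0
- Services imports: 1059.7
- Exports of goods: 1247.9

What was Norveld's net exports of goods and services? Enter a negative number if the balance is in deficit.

-814.5

Goods balance = 1247.9 - 1580.4 = -332.5
Services balance = 577.7 - 1059.7 = -482.0
Trade balance (goods + services) = -332.5 + (-482.0) = -814.5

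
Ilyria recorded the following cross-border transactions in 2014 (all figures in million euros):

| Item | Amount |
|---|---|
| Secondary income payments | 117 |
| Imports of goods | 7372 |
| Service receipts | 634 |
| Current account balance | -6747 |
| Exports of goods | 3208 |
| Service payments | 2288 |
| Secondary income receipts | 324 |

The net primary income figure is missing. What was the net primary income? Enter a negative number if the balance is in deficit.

Current account = goods balance + services balance + net primary income + net secondary income
Sum of the known components = -5611
Net primary income = CA - (known components) = -6747 - (-5611) = -1136

-1136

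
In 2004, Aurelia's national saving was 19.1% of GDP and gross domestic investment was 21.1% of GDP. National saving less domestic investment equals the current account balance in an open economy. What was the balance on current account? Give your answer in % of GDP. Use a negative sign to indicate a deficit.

-2.0

CA = S - I = 19.1 - 21.1 = -2.0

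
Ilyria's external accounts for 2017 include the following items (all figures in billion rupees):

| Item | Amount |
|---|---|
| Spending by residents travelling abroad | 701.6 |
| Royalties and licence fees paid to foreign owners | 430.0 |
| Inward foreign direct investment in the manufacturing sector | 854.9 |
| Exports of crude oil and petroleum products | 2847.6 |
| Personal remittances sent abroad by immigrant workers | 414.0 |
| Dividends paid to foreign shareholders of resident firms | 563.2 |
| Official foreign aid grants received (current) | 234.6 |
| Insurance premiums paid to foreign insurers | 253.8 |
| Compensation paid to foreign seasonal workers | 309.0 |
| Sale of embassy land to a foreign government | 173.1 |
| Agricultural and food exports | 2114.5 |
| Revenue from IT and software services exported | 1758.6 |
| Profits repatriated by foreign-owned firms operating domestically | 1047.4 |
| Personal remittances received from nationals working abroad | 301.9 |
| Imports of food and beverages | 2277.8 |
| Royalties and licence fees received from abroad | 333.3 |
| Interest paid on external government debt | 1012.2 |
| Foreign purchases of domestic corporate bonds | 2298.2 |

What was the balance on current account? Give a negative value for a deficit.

581.5

Goods: 2847.6 + 2114.5 - 2277.8 = 2684.3
Services: 333.3 - 701.6 - 430.0 - 253.8 + 1758.6 = 706.5
Primary income: -1047.4 - 309.0 - 563.2 - 1012.2 = -2931.8
Secondary income: 234.6 - 414.0 + 301.9 = 122.5
Current account = 2684.3 + 706.5 + (-2931.8) + 122.5 = 581.5
(Excluded from the current account — financial account: inward foreign direct investment in the manufacturing sector 854.9, foreign purchases of domestic corporate bonds 2298.2; capital account: sale of embassy land to a foreign government 173.1.)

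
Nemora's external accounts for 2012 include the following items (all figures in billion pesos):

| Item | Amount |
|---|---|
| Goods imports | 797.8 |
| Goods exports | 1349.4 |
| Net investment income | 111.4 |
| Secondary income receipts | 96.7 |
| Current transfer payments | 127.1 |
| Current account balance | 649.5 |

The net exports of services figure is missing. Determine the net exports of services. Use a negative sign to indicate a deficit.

16.9

Current account = goods balance + services balance + net primary income + net secondary income
Sum of the known components = 632.6
Net exports of services = CA - (known components) = 649.5 - 632.6 = 16.9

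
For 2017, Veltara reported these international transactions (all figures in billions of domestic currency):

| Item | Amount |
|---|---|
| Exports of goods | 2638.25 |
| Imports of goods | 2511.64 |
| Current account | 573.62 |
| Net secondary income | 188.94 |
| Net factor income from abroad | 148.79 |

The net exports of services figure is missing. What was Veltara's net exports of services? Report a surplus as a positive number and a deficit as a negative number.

Current account = goods balance + services balance + net primary income + net secondary income
Sum of the known components = 464.34
Net exports of services = CA - (known components) = 573.62 - 464.34 = 109.28

109.28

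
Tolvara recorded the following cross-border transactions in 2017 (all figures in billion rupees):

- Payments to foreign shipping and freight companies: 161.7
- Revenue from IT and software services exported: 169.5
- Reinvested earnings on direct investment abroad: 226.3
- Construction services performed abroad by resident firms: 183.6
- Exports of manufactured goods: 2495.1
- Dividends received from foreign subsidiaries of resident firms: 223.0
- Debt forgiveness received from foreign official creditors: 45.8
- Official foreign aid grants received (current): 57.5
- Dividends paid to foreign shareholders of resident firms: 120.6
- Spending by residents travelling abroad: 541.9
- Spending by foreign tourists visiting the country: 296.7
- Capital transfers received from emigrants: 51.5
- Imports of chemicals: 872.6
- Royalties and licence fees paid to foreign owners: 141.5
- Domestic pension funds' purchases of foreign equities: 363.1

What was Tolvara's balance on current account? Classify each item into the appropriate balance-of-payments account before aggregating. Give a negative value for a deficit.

Goods: 2495.1 - 872.6 = 1622.5
Services: 183.6 + 169.5 + 296.7 - 141.5 - 161.7 - 541.9 = -195.3
Primary income: -120.6 + 226.3 + 223.0 = 328.7
Secondary income: 57.5
Current account = 1622.5 + (-195.3) + 328.7 + 57.5 = 1813.4
(Excluded from the current account — capital account: debt forgiveness received from foreign official creditors 45.8, capital transfers received from emigrants 51.5; financial account: domestic pension funds' purchases of foreign equities 363.1.)

1813.4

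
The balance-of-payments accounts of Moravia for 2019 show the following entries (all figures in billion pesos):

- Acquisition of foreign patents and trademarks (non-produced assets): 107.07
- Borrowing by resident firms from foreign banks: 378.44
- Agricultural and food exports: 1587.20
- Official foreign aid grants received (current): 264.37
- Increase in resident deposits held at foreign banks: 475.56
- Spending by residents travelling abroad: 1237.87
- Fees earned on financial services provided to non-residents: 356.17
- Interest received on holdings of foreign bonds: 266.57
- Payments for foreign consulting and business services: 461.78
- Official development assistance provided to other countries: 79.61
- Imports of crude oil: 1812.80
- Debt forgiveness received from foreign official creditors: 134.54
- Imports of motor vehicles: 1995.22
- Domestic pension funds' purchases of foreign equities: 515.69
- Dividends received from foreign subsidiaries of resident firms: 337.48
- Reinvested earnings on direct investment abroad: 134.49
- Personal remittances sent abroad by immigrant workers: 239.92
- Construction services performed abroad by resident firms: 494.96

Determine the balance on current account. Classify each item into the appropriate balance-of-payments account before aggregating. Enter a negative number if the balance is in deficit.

-2385.96

Goods: -1995.22 - 1812.80 + 1587.20 = -2220.82
Services: -461.78 + 494.96 + 356.17 - 1237.87 = -848.52
Primary income: 337.48 + 134.49 + 266.57 = 738.54
Secondary income: 264.37 - 79.61 - 239.92 = -55.16
Current account = (-2220.82) + (-848.52) + 738.54 + (-55.16) = -2385.96
(Excluded from the current account — capital account: acquisition of foreign patents and trademarks (non-produced assets) 107.07, debt forgiveness received from foreign official creditors 134.54; financial account: borrowing by resident firms from foreign banks 378.44, increase in resident deposits held at foreign banks 475.56, domestic pension funds' purchases of foreign equities 515.69.)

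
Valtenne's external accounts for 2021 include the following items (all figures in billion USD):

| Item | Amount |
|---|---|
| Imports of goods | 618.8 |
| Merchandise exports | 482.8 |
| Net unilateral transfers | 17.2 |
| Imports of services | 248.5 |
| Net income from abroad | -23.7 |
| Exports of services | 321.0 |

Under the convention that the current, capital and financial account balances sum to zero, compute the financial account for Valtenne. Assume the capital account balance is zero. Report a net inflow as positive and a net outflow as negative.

70.0

Goods balance = 482.8 - 618.8 = -136.0
Services balance = 321.0 - 248.5 = 72.5
Trade balance (goods + services) = -136.0 + 72.5 = -63.5
Net primary income = -23.7
Net secondary income = 17.2
Current account = -63.5 + (-23.7) + 17.2 = -70.0
Financial account = -(-70.0) = 70.0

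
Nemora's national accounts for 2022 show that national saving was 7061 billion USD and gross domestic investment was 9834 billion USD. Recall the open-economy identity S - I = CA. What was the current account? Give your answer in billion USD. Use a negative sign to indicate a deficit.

S - I = CA (net lending to the rest of the world).
CA = S - I = 7061 - 9834 = -2773

-2773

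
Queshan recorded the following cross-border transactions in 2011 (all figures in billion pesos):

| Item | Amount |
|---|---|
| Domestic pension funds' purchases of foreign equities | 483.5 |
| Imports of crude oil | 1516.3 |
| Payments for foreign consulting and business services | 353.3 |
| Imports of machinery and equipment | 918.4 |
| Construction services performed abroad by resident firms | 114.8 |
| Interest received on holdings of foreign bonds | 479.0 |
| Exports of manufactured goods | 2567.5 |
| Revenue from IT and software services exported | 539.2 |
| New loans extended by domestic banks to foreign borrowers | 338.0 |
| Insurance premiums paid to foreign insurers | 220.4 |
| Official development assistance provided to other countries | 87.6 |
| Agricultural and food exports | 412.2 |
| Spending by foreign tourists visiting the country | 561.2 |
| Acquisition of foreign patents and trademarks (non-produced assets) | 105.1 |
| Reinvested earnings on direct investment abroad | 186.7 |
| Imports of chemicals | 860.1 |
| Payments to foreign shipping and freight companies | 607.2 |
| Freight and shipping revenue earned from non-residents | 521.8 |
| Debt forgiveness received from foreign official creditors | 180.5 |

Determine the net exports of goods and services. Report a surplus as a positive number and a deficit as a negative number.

241.0

Goods: -1516.3 - 918.4 + 412.2 + 2567.5 - 860.1 = -315.1
Services: 539.2 - 220.4 + 561.2 + 114.8 - 353.3 - 607.2 + 521.8 = 556.1
Trade balance = -315.1 + 556.1 = 241.0
(Excluded from the trade balance — financial account: domestic pension funds' purchases of foreign equities 483.5, new loans extended by domestic banks to foreign borrowers 338.0; primary income: interest received on holdings of foreign bonds 479.0, reinvested earnings on direct investment abroad 186.7; secondary income: official development assistance provided to other countries 87.6; capital account: acquisition of foreign patents and trademarks (non-produced assets) 105.1, debt forgiveness received from foreign official creditors 180.5.)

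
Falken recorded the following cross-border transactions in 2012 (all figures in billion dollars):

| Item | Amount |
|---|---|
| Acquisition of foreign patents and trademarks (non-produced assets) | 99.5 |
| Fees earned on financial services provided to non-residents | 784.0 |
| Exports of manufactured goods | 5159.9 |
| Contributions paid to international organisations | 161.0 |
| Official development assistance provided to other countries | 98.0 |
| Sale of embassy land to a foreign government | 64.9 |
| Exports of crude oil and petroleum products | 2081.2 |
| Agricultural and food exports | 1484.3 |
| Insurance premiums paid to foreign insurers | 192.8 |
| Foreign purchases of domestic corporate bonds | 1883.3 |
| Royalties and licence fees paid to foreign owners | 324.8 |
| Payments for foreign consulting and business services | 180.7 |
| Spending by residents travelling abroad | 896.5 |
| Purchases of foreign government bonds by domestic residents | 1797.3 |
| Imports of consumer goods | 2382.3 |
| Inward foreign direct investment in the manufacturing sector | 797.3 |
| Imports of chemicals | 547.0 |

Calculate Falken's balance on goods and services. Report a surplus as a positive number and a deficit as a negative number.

4985.3

Goods: -2382.3 - 547.0 + 1484.3 + 2081.2 + 5159.9 = 5796.1
Services: -896.5 + 784.0 - 192.8 - 324.8 - 180.7 = -810.8
Trade balance = 5796.1 + (-810.8) = 4985.3
(Excluded from the trade balance — capital account: acquisition of foreign patents and trademarks (non-produced assets) 99.5, sale of embassy land to a foreign government 64.9; secondary income: contributions paid to international organisations 161.0, official development assistance provided to other countries 98.0; financial account: foreign purchases of domestic corporate bonds 1883.3, purchases of foreign government bonds by domestic residents 1797.3, inward foreign direct investment in the manufacturing sector 797.3.)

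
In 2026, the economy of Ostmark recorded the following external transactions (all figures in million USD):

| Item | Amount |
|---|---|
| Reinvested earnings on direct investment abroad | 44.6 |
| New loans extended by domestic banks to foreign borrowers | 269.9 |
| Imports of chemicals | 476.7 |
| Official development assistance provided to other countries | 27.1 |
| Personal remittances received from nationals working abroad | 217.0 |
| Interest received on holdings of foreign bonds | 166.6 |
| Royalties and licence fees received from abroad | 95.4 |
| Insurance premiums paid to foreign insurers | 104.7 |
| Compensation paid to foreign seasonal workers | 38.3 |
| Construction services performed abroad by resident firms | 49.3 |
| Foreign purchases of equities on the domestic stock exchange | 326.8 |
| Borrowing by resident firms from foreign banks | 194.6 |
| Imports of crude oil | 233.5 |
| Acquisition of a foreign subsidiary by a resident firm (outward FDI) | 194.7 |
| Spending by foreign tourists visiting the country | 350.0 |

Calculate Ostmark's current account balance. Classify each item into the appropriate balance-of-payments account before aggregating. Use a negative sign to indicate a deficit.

Goods: -476.7 - 233.5 = -710.2
Services: -104.7 + 49.3 + 95.4 + 350.0 = 390.0
Primary income: -38.3 + 44.6 + 166.6 = 172.9
Secondary income: -27.1 + 217.0 = 189.9
Current account = (-710.2) + 390.0 + 172.9 + 189.9 = 42.6
(Excluded from the current account — financial account: new loans extended by domestic banks to foreign borrowers 269.9, foreign purchases of equities on the domestic stock exchange 326.8, borrowing by resident firms from foreign banks 194.6, acquisition of a foreign subsidiary by a resident firm (outward FDI) 194.7.)

42.6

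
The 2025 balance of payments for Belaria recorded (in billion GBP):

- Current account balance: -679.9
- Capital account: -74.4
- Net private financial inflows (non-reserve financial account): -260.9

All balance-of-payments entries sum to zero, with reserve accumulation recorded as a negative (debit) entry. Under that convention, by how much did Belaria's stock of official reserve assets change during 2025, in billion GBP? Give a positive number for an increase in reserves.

Official reserve transactions balance = -((-679.9) + (-74.4) + (-260.9)) = 1015.2
An accumulation of reserves is recorded as a debit (negative entry), so the change in the stock of reserves is the negative of that balance.
Change in official reserves = -(1015.2) = -1015.2

-1015.2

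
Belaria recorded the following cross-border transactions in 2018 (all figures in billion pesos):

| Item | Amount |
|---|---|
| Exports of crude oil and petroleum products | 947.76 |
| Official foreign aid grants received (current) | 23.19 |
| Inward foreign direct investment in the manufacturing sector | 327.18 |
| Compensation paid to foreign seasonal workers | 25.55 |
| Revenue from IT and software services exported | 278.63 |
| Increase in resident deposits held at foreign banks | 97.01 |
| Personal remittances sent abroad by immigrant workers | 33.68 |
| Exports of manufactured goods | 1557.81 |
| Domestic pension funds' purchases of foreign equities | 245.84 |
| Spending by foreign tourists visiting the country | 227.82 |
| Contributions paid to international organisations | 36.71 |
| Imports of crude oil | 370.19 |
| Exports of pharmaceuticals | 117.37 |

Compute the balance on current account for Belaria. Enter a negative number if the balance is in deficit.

Goods: 1557.81 + 117.37 - 370.19 + 947.76 = 2252.75
Services: 227.82 + 278.63 = 506.45
Primary income: -25.55
Secondary income: -33.68 - 36.71 + 23.19 = -47.20
Current account = 2252.75 + 506.45 + (-25.55) + (-47.20) = 2686.45
(Excluded from the current account — financial account: inward foreign direct investment in the manufacturing sector 327.18, increase in resident deposits held at foreign banks 97.01, domestic pension funds' purchases of foreign equities 245.84.)

2686.45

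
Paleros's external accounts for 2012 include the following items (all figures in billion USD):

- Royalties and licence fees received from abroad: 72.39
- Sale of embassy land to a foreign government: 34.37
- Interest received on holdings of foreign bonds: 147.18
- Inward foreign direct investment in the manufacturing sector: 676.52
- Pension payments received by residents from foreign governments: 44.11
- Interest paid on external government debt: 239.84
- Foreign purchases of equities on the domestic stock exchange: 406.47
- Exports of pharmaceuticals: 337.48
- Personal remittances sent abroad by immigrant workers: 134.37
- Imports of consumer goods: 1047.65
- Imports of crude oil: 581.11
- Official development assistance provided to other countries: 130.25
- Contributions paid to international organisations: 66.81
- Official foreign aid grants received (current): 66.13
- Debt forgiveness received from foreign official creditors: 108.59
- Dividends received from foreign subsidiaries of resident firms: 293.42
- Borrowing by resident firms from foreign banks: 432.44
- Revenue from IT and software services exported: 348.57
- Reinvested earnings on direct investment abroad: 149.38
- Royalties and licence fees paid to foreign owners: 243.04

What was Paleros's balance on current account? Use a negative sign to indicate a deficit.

-984.41

Goods: -581.11 + 337.48 - 1047.65 = -1291.28
Services: 348.57 + 72.39 - 243.04 = 177.92
Primary income: 147.18 + 149.38 + 293.42 - 239.84 = 350.14
Secondary income: 66.13 - 134.37 + 44.11 - 130.25 - 66.81 = -221.19
Current account = (-1291.28) + 177.92 + 350.14 + (-221.19) = -984.41
(Excluded from the current account — capital account: sale of embassy land to a foreign government 34.37, debt forgiveness received from foreign official creditors 108.59; financial account: inward foreign direct investment in the manufacturing sector 676.52, foreign purchases of equities on the domestic stock exchange 406.47, borrowing by resident firms from foreign banks 432.44.)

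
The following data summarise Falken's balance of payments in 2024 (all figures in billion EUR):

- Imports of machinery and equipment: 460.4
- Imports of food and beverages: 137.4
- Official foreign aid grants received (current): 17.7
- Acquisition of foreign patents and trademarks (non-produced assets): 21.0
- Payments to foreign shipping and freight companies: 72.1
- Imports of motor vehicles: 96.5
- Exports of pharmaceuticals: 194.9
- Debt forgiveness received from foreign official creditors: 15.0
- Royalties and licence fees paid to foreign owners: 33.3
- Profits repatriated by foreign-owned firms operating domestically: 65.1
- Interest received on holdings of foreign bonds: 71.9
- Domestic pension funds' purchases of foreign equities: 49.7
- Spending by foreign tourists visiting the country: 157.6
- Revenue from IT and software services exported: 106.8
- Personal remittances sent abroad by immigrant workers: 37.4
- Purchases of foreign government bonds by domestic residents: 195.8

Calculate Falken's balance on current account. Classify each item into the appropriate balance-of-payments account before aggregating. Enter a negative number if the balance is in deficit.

Goods: -137.4 + 194.9 - 96.5 - 460.4 = -499.4
Services: 157.6 - 33.3 + 106.8 - 72.1 = 159.0
Primary income: -65.1 + 71.9 = 6.8
Secondary income: -37.4 + 17.7 = -19.7
Current account = (-499.4) + 159.0 + 6.8 + (-19.7) = -353.3
(Excluded from the current account — capital account: acquisition of foreign patents and trademarks (non-produced assets) 21.0, debt forgiveness received from foreign official creditors 15.0; financial account: domestic pension funds' purchases of foreign equities 49.7, purchases of foreign government bonds by domestic residents 195.8.)

-353.3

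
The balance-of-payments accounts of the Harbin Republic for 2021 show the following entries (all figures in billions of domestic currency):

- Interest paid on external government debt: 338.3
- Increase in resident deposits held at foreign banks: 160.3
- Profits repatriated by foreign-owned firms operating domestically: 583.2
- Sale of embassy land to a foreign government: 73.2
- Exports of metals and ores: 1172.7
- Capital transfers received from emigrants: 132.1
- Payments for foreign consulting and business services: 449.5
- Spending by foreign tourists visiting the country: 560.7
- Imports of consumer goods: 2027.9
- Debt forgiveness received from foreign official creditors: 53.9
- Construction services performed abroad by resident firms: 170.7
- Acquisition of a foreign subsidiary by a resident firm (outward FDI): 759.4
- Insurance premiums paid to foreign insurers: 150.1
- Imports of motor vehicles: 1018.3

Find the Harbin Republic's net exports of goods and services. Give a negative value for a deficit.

Goods: 1172.7 - 1018.3 - 2027.9 = -1873.5
Services: 560.7 - 449.5 + 170.7 - 150.1 = 131.8
Trade balance = -1873.5 + 131.8 = -1741.7
(Excluded from the trade balance — primary income: interest paid on external government debt 338.3, profits repatriated by foreign-owned firms operating domestically 583.2; financial account: increase in resident deposits held at foreign banks 160.3, acquisition of a foreign subsidiary by a resident firm (outward FDI) 759.4; capital account: sale of embassy land to a foreign government 73.2, capital transfers received from emigrants 132.1, debt forgiveness received from foreign official creditors 53.9.)

-1741.7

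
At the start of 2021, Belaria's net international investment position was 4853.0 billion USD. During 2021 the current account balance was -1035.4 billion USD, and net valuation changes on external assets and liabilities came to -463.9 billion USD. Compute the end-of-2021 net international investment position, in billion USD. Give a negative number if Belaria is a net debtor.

3353.7

Change in NIIP = current account + net valuation change = -1035.4 + (-463.9) = -1499.3
End-of-year NIIP = 4853.0 + (-1499.3) = 3353.7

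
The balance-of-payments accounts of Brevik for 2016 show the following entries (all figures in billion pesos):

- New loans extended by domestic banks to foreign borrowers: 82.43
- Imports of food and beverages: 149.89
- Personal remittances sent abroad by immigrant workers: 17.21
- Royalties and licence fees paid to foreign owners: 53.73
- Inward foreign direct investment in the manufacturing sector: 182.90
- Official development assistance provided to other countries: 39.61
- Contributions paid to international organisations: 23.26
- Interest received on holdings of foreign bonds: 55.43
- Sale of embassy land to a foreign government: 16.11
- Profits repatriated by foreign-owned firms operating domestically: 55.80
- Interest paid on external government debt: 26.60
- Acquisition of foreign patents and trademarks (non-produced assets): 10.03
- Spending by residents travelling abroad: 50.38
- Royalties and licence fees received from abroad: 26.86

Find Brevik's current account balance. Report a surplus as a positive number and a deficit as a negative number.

-334.19

Goods: -149.89
Services: -53.73 + 26.86 - 50.38 = -77.25
Primary income: -26.60 - 55.80 + 55.43 = -26.97
Secondary income: -39.61 - 17.21 - 23.26 = -80.08
Current account = (-149.89) + (-77.25) + (-26.97) + (-80.08) = -334.19
(Excluded from the current account — financial account: new loans extended by domestic banks to foreign borrowers 82.43, inward foreign direct investment in the manufacturing sector 182.90; capital account: sale of embassy land to a foreign government 16.11, acquisition of foreign patents and trademarks (non-produced assets) 10.03.)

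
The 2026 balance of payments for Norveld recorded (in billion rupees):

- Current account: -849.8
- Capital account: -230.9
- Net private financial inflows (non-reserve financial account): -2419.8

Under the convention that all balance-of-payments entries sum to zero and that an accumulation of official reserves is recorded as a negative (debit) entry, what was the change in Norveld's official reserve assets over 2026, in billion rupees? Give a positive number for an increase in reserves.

-3500.5

Official reserve transactions balance = -((-849.8) + (-230.9) + (-2419.8)) = 3500.5
An accumulation of reserves is recorded as a debit (negative entry), so the change in the stock of reserves is the negative of that balance.
Change in official reserves = -(3500.5) = -3500.5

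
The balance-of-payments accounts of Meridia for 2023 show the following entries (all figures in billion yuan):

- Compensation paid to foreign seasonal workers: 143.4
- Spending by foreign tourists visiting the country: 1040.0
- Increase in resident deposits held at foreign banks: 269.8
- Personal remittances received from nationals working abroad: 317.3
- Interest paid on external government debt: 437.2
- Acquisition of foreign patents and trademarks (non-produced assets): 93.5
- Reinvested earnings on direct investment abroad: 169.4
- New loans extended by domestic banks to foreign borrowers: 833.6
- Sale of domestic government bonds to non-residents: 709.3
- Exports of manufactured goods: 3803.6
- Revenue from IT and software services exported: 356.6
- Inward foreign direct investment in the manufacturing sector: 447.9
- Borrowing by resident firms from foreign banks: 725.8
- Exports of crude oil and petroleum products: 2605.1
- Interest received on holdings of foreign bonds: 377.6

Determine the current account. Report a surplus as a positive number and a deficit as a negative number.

Goods: 2605.1 + 3803.6 = 6408.7
Services: 356.6 + 1040.0 = 1396.6
Primary income: -143.4 - 437.2 + 377.6 + 169.4 = -33.6
Secondary income: 317.3
Current account = 6408.7 + 1396.6 + (-33.6) + 317.3 = 8089.0
(Excluded from the current account — financial account: increase in resident deposits held at foreign banks 269.8, new loans extended by domestic banks to foreign borrowers 833.6, sale of domestic government bonds to non-residents 709.3, inward foreign direct investment in the manufacturing sector 447.9, borrowing by resident firms from foreign banks 725.8; capital account: acquisition of foreign patents and trademarks (non-produced assets) 93.5.)

8089.0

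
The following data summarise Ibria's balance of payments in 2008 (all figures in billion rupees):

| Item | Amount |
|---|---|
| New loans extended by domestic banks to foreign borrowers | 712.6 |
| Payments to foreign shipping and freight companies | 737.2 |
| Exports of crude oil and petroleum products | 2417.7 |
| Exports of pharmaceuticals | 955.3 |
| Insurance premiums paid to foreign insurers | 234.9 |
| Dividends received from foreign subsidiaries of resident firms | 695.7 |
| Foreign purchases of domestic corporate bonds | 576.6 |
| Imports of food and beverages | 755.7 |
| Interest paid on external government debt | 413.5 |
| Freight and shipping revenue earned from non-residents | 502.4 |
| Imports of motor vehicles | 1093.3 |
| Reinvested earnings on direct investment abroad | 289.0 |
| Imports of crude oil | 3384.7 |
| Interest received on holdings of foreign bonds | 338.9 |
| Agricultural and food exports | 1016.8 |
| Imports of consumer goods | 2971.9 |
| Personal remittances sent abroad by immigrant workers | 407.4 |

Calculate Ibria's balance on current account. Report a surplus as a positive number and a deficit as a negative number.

Goods: -2971.9 + 1016.8 + 2417.7 - 1093.3 - 3384.7 - 755.7 + 955.3 = -3815.8
Services: -234.9 - 737.2 + 502.4 = -469.7
Primary income: 695.7 + 338.9 + 289.0 - 413.5 = 910.1
Secondary income: -407.4
Current account = (-3815.8) + (-469.7) + 910.1 + (-407.4) = -3782.8
(Excluded from the current account — financial account: new loans extended by domestic banks to foreign borrowers 712.6, foreign purchases of domestic corporate bonds 576.6.)

-3782.8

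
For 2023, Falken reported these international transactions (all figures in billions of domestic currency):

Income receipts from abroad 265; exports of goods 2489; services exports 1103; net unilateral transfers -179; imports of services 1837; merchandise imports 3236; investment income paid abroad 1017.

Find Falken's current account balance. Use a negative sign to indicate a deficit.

Goods balance = 2489 - 3236 = -747
Services balance = 1103 - 1837 = -734
Trade balance (goods + services) = -747 + (-734) = -1481
Net primary income = 265 - 1017 = -752
Net secondary income = -179
Current account = -1481 + (-752) + (-179) = -2412

-2412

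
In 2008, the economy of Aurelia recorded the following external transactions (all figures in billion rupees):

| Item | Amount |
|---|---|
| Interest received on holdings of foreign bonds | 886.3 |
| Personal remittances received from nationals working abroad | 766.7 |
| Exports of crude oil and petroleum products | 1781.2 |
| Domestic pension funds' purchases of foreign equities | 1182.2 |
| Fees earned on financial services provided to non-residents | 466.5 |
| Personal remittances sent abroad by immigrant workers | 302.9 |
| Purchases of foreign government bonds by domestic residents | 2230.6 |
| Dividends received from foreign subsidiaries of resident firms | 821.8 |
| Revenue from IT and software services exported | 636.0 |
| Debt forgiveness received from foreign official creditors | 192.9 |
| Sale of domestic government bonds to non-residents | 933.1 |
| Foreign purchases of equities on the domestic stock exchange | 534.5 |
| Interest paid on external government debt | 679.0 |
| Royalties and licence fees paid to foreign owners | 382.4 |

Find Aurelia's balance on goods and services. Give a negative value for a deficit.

Goods: 1781.2
Services: 466.5 + 636.0 - 382.4 = 720.1
Trade balance = 1781.2 + 720.1 = 2501.3
(Excluded from the trade balance — primary income: interest received on holdings of foreign bonds 886.3, dividends received from foreign subsidiaries of resident firms 821.8, interest paid on external government debt 679.0; secondary income: personal remittances received from nationals working abroad 766.7, personal remittances sent abroad by immigrant workers 302.9; financial account: domestic pension funds' purchases of foreign equities 1182.2, purchases of foreign government bonds by domestic residents 2230.6, sale of domestic government bonds to non-residents 933.1, foreign purchases of equities on the domestic stock exchange 534.5; capital account: debt forgiveness received from foreign official creditors 192.9.)

2501.3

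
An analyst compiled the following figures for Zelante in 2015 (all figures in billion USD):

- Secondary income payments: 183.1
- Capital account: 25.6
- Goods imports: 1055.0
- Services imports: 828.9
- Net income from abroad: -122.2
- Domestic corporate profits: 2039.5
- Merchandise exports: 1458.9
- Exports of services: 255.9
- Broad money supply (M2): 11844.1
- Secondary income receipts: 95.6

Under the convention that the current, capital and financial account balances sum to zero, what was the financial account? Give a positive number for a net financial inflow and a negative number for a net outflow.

Goods balance = 1458.9 - 1055.0 = 403.9
Services balance = 255.9 - 828.9 = -573.0
Trade balance (goods + services) = 403.9 + (-573.0) = -169.1
Net primary income = -122.2
Net secondary income = 95.6 - 183.1 = -87.5
Current account = -169.1 + (-122.2) + (-87.5) = -378.8
Financial account = -(-378.8 + 25.6) = 353.2

353.2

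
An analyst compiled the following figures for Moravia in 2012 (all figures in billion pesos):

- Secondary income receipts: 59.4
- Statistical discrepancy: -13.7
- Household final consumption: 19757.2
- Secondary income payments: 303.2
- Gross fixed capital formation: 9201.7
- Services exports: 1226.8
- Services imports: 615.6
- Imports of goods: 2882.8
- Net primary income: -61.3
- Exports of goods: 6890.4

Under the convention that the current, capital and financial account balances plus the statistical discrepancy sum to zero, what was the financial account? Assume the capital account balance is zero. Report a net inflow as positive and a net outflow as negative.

Goods balance = 6890.4 - 2882.8 = 4007.6
Services balance = 1226.8 - 615.6 = 611.2
Trade balance (goods + services) = 4007.6 + 611.2 = 4618.8
Net primary income = -61.3
Net secondary income = 59.4 - 303.2 = -243.8
Current account = 4618.8 + (-61.3) + (-243.8) = 4313.7
Financial account = -(4313.7 + (-13.7)) = -4300.0

-4300.0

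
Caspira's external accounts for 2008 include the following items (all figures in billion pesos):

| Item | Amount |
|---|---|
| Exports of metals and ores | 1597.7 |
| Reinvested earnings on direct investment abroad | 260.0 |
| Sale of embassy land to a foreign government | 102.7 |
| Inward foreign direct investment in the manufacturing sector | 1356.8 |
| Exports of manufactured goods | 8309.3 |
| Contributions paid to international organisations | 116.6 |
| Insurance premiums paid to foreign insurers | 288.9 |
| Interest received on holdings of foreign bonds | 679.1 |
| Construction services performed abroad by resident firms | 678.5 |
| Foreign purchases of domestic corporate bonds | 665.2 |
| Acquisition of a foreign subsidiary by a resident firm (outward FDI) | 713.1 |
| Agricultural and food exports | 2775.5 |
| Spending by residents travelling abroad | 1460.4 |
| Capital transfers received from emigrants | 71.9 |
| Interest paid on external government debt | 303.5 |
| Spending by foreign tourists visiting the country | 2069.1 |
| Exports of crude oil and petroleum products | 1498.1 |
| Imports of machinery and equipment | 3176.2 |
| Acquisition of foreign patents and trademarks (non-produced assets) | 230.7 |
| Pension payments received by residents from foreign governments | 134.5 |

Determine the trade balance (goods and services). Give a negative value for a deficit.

Goods: 8309.3 - 3176.2 + 1597.7 + 1498.1 + 2775.5 = 11004.4
Services: -1460.4 + 678.5 - 288.9 + 2069.1 = 998.3
Trade balance = 11004.4 + 998.3 = 12002.7
(Excluded from the trade balance — primary income: reinvested earnings on direct investment abroad 260.0, interest received on holdings of foreign bonds 679.1, interest paid on external government debt 303.5; capital account: sale of embassy land to a foreign government 102.7, capital transfers received from emigrants 71.9, acquisition of foreign patents and trademarks (non-produced assets) 230.7; financial account: inward foreign direct investment in the manufacturing sector 1356.8, foreign purchases of domestic corporate bonds 665.2, acquisition of a foreign subsidiary by a resident firm (outward FDI) 713.1; secondary income: contributions paid to international organisations 116.6, pension payments received by residents from foreign governments 134.5.)

12002.7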